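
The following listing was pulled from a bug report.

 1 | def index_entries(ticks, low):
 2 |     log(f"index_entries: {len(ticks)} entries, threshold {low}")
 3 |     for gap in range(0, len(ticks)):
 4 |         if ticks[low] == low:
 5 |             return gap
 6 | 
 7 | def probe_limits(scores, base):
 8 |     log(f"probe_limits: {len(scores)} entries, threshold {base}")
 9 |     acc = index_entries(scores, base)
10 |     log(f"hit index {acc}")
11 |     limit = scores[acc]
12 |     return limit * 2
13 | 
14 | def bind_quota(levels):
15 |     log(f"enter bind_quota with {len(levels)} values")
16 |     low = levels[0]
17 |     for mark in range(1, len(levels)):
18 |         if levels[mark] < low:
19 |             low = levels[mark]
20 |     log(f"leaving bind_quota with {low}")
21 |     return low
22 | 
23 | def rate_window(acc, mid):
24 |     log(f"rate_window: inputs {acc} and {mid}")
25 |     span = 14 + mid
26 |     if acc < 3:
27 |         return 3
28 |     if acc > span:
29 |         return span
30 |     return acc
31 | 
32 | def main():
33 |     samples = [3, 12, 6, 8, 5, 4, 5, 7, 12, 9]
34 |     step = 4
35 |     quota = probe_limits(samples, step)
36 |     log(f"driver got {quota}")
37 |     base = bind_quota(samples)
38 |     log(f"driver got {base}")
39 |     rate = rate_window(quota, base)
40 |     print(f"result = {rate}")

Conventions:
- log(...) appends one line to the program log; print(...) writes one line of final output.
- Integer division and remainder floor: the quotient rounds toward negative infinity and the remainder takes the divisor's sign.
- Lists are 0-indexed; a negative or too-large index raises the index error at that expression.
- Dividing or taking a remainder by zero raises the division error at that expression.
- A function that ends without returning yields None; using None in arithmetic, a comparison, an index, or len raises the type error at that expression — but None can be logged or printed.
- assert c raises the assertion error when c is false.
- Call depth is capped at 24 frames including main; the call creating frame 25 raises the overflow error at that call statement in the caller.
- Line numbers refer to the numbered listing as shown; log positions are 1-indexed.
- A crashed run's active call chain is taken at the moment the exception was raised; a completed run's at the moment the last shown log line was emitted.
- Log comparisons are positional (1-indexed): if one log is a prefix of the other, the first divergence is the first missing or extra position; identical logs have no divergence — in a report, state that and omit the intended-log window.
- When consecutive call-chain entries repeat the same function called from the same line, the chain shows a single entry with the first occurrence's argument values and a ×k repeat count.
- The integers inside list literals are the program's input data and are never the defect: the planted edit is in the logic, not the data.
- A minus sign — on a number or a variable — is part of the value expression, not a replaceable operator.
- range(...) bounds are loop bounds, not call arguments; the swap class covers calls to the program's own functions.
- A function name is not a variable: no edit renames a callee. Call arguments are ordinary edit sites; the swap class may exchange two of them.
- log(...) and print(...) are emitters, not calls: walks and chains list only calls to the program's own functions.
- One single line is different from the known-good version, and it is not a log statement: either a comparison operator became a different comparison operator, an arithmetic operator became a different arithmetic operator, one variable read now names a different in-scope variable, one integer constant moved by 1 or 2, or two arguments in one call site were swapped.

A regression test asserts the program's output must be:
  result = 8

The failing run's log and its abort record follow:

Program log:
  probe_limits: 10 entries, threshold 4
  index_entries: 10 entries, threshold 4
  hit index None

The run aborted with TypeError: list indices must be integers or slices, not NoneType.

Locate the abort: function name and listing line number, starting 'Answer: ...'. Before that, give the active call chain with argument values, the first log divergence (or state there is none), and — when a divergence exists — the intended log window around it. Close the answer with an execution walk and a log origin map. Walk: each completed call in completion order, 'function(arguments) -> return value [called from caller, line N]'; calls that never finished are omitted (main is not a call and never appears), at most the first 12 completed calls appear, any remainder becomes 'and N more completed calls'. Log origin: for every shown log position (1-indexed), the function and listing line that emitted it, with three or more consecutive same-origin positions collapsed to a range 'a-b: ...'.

Answer: the error was raised in probe_limits, line 11.
Core observation: The log first diverges at position 3: the faulty run prints 'hit index None' where the working version prints 'hit index 5'.
Call chain: main -> probe_limits([3, 12, 6, 8, 5, 4, 5, 7, 12, 9], 4) (called at line 35).
First divergence: position 3 — shown 'hit index None', intended 'hit index 5'.
Intended log window:
  1: probe_limits: 10 entries, threshold 4
  2: index_entries: 10 entries, threshold 4
  3: hit index 5
  4: driver got 8
Execution walk:
  index_entries([3, 12, 6, 8, 5, 4, 5, 7, 12, 9], 4) -> None  [called from probe_limits, line 9]
Log line origins:
  1: emitted by probe_limits (line 8)
  2: emitted by index_entries (line 2)
  3: emitted by probe_limits (line 10)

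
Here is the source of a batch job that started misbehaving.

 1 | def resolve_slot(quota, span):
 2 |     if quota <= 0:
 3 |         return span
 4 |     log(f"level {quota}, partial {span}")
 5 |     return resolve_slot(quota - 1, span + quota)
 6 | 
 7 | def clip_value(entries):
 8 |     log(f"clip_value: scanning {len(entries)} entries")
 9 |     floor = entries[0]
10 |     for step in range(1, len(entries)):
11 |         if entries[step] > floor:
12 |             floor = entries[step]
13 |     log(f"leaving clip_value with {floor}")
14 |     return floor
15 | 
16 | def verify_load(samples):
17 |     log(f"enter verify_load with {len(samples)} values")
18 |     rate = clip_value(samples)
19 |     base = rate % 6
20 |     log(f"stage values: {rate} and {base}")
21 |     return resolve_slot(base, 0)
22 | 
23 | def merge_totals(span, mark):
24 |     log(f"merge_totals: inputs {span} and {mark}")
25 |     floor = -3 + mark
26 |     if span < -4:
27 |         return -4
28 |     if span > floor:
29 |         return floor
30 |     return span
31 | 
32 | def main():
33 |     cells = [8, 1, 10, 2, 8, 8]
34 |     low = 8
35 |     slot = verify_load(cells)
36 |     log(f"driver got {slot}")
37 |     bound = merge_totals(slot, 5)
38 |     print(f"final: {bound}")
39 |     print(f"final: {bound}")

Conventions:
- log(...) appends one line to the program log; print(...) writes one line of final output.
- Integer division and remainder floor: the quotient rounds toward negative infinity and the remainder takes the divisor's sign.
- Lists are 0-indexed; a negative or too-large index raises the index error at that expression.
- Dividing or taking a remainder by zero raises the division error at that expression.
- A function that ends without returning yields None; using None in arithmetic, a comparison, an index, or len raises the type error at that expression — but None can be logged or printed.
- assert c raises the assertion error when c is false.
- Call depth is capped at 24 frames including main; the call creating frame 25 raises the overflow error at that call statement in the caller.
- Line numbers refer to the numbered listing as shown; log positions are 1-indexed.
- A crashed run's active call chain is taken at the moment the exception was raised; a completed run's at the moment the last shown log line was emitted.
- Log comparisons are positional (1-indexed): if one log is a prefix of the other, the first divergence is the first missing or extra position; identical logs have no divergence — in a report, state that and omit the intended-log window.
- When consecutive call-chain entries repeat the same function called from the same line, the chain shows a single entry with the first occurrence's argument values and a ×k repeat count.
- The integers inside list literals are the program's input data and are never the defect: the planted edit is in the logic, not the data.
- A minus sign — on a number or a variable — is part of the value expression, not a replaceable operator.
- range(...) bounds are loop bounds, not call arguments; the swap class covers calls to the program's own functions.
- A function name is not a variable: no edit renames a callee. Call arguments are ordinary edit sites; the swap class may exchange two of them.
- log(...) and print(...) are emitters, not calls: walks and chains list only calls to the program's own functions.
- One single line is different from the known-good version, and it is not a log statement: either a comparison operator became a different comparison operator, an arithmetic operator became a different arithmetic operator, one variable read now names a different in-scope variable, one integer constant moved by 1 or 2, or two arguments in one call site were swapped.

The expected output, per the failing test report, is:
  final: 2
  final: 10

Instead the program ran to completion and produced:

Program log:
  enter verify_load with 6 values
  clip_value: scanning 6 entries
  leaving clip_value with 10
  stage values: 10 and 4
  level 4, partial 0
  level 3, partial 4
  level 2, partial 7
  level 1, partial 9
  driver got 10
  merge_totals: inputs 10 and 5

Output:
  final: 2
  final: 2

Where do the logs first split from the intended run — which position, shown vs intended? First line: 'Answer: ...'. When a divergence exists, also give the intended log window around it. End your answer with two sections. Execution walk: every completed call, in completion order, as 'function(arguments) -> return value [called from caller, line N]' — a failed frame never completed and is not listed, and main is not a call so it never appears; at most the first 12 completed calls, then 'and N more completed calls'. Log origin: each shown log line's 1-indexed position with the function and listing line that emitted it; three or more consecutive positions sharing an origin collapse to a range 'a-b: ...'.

Answer: none; the two logs match at every position.
Execution walk:
  clip_value([8, 1, 10, 2, 8, 8]) -> 10  [called from verify_load, line 18]
  resolve_slot(0, 10) -> 10  [called from resolve_slot, line 5]
  resolve_slot(1, 9) -> 10  [called from resolve_slot, line 5]
  resolve_slot(2, 7) -> 10  [called from resolve_slot, line 5]
  resolve_slot(3, 4) -> 10  [called from resolve_slot, line 5]
  resolve_slot(4, 0) -> 10  [called from verify_load, line 21]
  verify_load([8, 1, 10, 2, 8, 8]) -> 10  [called from main, line 35]
  merge_totals(10, 5) -> 2  [called from main, line 37]
Log line origins:
  1: from verify_load, line 17
  2: from clip_value, line 8
  3: from clip_value, line 13
  4: from verify_load, line 20
  5-8: from resolve_slot, line 4
  9: from main, line 36
  10: from merge_totals, line 24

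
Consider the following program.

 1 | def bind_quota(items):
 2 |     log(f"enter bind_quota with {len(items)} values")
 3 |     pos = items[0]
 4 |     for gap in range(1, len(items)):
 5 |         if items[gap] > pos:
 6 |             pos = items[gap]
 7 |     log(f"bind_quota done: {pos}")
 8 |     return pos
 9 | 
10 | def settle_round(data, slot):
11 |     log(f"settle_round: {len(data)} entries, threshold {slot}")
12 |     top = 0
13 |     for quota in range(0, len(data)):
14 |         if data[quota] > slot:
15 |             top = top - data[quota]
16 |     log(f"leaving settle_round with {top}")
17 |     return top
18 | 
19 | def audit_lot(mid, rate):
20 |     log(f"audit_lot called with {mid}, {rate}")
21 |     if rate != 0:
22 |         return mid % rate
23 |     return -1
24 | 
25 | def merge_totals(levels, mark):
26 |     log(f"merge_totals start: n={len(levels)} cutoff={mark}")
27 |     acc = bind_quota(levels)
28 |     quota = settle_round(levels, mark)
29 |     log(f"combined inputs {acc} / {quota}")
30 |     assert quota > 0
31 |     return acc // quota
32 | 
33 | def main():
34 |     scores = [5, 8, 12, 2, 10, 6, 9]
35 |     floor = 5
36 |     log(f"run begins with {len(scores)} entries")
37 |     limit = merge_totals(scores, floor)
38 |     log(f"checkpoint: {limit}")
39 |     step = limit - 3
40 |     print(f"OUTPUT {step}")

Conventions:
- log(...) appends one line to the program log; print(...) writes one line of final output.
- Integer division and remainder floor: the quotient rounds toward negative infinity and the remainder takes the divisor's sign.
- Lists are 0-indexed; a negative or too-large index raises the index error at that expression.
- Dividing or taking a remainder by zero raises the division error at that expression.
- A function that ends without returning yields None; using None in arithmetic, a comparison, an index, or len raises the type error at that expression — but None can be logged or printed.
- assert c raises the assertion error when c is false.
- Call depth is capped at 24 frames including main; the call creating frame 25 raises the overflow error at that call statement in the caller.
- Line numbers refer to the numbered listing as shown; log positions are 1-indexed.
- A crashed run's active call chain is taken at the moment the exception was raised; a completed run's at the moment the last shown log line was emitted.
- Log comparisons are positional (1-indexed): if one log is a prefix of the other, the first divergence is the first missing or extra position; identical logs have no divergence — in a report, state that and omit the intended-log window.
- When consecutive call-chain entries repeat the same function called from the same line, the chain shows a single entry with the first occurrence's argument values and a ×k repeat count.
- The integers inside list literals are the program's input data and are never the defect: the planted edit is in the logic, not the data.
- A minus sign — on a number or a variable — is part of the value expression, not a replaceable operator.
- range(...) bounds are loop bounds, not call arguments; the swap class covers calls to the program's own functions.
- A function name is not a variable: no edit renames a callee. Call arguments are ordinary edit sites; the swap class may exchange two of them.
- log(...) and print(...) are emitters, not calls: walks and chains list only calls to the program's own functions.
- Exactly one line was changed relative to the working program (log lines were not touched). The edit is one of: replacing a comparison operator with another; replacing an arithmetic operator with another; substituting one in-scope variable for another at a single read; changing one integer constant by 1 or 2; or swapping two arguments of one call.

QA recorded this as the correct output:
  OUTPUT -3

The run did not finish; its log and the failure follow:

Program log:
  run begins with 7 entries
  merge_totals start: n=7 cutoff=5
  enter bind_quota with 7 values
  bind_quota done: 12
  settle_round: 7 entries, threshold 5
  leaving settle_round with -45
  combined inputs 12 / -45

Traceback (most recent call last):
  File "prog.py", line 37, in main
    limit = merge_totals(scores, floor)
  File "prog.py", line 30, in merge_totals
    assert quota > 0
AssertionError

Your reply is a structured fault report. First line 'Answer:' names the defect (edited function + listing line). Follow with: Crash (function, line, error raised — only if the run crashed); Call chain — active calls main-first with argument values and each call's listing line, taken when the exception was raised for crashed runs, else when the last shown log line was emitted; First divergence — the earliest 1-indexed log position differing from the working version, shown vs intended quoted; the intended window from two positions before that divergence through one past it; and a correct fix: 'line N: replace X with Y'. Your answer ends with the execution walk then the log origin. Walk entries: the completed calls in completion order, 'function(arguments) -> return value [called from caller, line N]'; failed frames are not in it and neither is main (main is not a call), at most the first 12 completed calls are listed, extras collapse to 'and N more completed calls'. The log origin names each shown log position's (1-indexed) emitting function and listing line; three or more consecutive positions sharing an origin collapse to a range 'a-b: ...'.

Answer: the defect is in settle_round at line 15.
Core observation: The log first diverges at position 6: the faulty run prints 'leaving settle_round with -45' where the working version prints 'leaving settle_round with 45'.
Crash: merge_totals, line 30, AssertionError.
Call chain: main -> merge_totals([5, 8, 12, 2, 10, 6, 9], 5) (called at line 37).
First divergence: position 6; shown 'leaving settle_round with -45' vs intended 'leaving settle_round with 45'.
Intended log window:
  4: bind_quota done: 12
  5: settle_round: 7 entries, threshold 5
  6: leaving settle_round with 45
  7: combined inputs 12 / 45
Execution walk:
  bind_quota([5, 8, 12, 2, 10, 6, 9]) -> 12  [called from merge_totals, line 27]
  settle_round([5, 8, 12, 2, 10, 6, 9], 5) -> -45  [called from merge_totals, line 28]
Log origin:
  1: from main, line 36
  2: from merge_totals, line 26
  3: from bind_quota, line 2
  4: from bind_quota, line 7
  5: from settle_round, line 11
  6: from settle_round, line 16
  7: from merge_totals, line 29
A correct fix: line 15: replace `-` with `+`.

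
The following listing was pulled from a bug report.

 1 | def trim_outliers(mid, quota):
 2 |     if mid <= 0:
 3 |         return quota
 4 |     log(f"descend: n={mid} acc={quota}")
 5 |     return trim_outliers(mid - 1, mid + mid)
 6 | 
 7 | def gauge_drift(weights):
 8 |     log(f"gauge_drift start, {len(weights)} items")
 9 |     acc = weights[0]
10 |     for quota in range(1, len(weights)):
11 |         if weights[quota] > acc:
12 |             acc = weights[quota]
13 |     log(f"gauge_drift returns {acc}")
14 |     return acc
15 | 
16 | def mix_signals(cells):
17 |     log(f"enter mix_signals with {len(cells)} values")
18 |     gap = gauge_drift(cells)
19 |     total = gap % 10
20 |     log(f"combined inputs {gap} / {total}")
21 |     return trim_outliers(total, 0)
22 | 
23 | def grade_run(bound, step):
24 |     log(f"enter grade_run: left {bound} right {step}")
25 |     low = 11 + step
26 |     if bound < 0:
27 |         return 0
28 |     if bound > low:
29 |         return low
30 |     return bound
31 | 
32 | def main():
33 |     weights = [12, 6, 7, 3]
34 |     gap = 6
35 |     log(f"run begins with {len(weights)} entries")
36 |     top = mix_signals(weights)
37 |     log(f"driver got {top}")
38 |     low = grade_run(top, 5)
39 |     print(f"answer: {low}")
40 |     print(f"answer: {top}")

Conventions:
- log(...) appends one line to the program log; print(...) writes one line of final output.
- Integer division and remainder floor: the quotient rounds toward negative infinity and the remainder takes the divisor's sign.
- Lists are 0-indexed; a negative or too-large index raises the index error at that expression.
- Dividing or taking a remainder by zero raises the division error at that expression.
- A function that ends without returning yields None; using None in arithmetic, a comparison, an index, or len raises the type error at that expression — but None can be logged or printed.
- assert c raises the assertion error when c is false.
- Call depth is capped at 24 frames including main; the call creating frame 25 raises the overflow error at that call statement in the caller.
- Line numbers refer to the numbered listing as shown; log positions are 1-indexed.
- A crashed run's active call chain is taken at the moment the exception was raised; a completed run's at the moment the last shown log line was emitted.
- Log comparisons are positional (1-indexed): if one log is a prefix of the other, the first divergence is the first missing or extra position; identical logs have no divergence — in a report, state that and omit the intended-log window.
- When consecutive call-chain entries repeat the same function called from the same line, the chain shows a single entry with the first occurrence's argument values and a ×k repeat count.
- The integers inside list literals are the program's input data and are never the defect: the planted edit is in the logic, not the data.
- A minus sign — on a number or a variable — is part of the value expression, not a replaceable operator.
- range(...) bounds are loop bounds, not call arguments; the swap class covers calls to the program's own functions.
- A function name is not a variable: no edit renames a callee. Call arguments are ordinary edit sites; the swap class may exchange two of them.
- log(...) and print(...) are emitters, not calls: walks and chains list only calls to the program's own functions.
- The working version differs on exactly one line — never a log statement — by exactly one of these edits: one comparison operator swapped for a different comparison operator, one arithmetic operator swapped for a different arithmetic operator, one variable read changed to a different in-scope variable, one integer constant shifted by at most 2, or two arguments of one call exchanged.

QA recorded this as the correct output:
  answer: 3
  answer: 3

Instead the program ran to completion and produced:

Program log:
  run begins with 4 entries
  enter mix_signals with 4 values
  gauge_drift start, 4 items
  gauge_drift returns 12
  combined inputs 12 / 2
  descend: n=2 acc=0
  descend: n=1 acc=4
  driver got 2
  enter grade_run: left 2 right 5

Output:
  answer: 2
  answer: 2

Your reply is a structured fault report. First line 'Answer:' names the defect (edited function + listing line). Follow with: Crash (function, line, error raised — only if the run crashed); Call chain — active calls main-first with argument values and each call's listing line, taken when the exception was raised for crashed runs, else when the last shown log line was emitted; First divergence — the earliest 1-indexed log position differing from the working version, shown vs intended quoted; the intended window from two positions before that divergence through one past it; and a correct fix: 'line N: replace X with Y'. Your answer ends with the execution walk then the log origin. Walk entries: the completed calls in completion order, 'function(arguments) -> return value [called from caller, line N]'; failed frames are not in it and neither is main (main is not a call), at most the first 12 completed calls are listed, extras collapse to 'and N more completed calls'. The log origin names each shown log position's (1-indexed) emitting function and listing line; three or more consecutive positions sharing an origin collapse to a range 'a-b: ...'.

Answer: the defect is in trim_outliers at line 5.
The tell: At log position 7 the runs split — shown 'descend: n=1 acc=4', but the working version logs 'descend: n=1 acc=2'.
Call chain: main -> grade_run(2, 5) (called at line 38).
First divergence: position 7 — shown 'descend: n=1 acc=4', intended 'descend: n=1 acc=2'.
Intended log window:
  5: combined inputs 12 / 2
  6: descend: n=2 acc=0
  7: descend: n=1 acc=2
  8: driver got 3
Execution walk:
  gauge_drift([12, 6, 7, 3]) -> 12  [called from mix_signals, line 18]
  trim_outliers(0, 2) -> 2  [called from trim_outliers, line 5]
  trim_outliers(1, 4) -> 2  [called from trim_outliers, line 5]
  trim_outliers(2, 0) -> 2  [called from mix_signals, line 21]
  mix_signals([12, 6, 7, 3]) -> 2  [called from main, line 36]
  grade_run(2, 5) -> 2  [called from main, line 38]
Log origin:
  1: from main, line 35
  2: from mix_signals, line 17
  3: from gauge_drift, line 8
  4: from gauge_drift, line 13
  5: from mix_signals, line 20
  6: from trim_outliers, line 4
  7: from trim_outliers, line 4
  8: from main, line 37
  9: from grade_run, line 24
A correct fix: line 5: replace `mid + mid` with `quota + mid`.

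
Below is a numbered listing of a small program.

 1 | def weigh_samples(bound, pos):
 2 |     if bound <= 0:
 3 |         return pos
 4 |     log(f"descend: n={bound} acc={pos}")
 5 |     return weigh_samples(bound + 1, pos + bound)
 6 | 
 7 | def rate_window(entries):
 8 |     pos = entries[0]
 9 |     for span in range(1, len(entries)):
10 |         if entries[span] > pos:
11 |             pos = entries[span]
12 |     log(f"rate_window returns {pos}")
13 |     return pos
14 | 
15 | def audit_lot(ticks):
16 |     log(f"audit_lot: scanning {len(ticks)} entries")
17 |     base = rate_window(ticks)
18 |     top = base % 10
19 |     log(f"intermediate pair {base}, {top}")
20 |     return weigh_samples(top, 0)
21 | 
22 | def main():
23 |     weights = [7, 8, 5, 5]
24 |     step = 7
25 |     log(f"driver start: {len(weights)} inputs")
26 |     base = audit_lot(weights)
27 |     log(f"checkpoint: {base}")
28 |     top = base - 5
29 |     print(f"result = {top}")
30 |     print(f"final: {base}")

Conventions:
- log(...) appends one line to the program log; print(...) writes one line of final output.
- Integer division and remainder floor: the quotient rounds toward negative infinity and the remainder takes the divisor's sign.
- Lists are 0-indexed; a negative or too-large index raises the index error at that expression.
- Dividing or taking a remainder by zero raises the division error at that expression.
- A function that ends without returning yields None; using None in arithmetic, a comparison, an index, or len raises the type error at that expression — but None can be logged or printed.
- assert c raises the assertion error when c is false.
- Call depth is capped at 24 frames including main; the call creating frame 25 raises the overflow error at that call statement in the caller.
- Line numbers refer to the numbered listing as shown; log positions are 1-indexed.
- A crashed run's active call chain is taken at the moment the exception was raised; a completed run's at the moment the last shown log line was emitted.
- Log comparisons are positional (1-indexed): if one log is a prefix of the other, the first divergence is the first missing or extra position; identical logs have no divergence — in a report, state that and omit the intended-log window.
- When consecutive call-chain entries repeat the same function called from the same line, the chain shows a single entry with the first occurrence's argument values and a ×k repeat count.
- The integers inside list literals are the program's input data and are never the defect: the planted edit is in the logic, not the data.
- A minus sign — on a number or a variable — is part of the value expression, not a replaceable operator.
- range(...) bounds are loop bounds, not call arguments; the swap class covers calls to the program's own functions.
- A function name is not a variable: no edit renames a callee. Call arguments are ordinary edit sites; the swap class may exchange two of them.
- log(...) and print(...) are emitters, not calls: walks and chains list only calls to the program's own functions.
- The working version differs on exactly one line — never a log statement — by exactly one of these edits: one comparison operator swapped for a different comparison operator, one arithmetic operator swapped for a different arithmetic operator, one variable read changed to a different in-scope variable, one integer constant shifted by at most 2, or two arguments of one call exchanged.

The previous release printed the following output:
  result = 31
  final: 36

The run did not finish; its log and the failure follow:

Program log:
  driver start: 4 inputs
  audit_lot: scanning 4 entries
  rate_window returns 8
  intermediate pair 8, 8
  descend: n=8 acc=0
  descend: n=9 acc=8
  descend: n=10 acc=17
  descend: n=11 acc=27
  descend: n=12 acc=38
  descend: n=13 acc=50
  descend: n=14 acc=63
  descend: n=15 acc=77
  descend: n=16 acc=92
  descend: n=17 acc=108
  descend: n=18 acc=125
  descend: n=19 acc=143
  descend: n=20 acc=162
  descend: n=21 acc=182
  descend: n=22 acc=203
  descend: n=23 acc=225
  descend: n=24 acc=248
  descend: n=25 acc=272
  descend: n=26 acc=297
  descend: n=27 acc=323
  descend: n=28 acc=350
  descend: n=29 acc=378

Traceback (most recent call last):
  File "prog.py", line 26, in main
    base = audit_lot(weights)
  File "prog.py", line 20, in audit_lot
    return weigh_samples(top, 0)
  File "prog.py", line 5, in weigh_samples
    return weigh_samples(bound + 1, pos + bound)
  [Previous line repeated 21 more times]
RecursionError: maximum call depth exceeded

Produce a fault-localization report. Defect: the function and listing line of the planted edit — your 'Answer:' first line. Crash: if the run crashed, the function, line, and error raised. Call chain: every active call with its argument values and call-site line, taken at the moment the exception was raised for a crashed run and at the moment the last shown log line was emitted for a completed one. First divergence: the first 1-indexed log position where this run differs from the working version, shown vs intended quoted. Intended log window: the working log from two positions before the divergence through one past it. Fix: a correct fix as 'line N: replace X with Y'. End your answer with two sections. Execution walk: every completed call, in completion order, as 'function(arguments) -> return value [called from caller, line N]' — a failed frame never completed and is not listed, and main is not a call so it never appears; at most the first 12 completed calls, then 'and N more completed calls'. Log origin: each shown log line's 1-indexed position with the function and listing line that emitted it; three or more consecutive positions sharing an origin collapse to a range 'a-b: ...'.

Answer: the defect is in weigh_samples at line 5.
Key fact: The earliest visible damage is log position 6 — 'descend: n=9 acc=8' rather than the intended 'descend: n=7 acc=8'.
Crash: weigh_samples, line 5, RecursionError.
Call chain: main -> audit_lot([7, 8, 5, 5]) (called at line 26) -> weigh_samples(8, 0) (called at line 20) -> weigh_samples(9, 8) (called at line 5) ×21.
First divergence: position 6 — the shown line 'descend: n=9 acc=8' should read 'descend: n=7 acc=8'.
Intended log window:
  4: intermediate pair 8, 8
  5: descend: n=8 acc=0
  6: descend: n=7 acc=8
  7: descend: n=6 acc=15
Execution walk:
  rate_window([7, 8, 5, 5]) -> 8  [called from audit_lot, line 17]
Log origins:
  1 — main, line 25
  2 — audit_lot, line 16
  3 — rate_window, line 12
  4 — audit_lot, line 19
  5-26 — weigh_samples, line 4
A correct fix: line 5: replace `bound + 1` with `bound - 1`.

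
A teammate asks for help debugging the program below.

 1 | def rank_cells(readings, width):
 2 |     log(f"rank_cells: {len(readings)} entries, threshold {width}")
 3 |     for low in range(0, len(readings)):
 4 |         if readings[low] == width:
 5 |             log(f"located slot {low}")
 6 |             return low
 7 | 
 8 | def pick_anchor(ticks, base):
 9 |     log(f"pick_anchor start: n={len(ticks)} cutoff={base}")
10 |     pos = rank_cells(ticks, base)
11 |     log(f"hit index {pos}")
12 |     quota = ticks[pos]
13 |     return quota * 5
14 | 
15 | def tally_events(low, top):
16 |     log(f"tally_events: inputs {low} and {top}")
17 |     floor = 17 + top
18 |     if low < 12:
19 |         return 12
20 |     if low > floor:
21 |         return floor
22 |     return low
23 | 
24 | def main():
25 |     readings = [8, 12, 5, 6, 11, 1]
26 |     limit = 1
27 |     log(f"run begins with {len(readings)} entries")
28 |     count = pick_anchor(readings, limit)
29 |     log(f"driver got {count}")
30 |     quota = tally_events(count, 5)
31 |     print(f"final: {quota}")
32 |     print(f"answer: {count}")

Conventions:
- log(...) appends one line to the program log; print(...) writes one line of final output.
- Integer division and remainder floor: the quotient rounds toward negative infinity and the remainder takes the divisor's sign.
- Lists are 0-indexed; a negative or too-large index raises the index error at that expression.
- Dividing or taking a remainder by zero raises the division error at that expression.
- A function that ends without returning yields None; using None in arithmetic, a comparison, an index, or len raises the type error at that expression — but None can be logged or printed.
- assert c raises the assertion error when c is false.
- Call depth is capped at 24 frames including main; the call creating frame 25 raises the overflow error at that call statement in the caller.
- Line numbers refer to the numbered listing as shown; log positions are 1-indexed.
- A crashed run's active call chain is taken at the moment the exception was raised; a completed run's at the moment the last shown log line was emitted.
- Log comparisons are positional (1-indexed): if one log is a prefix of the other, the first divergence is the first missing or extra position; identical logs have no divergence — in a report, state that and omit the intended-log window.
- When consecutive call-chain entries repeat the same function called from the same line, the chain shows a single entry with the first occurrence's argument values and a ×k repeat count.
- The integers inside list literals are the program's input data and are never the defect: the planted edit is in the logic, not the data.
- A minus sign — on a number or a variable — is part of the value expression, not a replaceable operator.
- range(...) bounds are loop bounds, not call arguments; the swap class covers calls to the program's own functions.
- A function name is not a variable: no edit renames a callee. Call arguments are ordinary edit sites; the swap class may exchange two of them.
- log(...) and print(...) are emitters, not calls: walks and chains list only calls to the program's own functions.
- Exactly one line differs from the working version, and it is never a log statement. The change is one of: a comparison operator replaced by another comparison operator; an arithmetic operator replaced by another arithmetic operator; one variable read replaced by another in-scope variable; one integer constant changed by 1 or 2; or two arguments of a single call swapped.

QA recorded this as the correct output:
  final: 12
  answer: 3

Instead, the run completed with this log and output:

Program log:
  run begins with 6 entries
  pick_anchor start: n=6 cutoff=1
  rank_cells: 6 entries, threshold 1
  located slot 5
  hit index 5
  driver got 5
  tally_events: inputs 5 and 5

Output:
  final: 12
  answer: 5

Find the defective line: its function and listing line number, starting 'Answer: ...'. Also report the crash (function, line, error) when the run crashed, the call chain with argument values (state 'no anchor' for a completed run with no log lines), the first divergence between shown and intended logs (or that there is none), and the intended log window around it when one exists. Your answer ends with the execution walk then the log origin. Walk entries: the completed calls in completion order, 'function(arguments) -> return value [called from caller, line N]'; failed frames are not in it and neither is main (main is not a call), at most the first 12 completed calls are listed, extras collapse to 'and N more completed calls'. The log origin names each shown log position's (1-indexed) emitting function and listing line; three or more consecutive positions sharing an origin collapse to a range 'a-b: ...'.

Answer: the defect is in pick_anchor at line 13.
The tell: The log first diverges at position 6: the faulty run prints 'driver got 5' where the working version prints 'driver got 3'.
Call chain: main -> tally_events(5, 5) (called at line 30).
First divergence: position 6; shown 'driver got 5' vs intended 'driver got 3'.
Intended log window:
  4: located slot 5
  5: hit index 5
  6: driver got 3
  7: tally_events: inputs 3 and 5
Execution walk:
  rank_cells([8, 12, 5, 6, 11, 1], 1) -> 5  [called from pick_anchor, line 10]
  pick_anchor([8, 12, 5, 6, 11, 1], 1) -> 5  [called from main, line 28]
  tally_events(5, 5) -> 12  [called from main, line 30]
Log line origins:
  1: from main, line 27
  2: from pick_anchor, line 9
  3: from rank_cells, line 2
  4: from rank_cells, line 5
  5: from pick_anchor, line 11
  6: from main, line 29
  7: from tally_events, line 16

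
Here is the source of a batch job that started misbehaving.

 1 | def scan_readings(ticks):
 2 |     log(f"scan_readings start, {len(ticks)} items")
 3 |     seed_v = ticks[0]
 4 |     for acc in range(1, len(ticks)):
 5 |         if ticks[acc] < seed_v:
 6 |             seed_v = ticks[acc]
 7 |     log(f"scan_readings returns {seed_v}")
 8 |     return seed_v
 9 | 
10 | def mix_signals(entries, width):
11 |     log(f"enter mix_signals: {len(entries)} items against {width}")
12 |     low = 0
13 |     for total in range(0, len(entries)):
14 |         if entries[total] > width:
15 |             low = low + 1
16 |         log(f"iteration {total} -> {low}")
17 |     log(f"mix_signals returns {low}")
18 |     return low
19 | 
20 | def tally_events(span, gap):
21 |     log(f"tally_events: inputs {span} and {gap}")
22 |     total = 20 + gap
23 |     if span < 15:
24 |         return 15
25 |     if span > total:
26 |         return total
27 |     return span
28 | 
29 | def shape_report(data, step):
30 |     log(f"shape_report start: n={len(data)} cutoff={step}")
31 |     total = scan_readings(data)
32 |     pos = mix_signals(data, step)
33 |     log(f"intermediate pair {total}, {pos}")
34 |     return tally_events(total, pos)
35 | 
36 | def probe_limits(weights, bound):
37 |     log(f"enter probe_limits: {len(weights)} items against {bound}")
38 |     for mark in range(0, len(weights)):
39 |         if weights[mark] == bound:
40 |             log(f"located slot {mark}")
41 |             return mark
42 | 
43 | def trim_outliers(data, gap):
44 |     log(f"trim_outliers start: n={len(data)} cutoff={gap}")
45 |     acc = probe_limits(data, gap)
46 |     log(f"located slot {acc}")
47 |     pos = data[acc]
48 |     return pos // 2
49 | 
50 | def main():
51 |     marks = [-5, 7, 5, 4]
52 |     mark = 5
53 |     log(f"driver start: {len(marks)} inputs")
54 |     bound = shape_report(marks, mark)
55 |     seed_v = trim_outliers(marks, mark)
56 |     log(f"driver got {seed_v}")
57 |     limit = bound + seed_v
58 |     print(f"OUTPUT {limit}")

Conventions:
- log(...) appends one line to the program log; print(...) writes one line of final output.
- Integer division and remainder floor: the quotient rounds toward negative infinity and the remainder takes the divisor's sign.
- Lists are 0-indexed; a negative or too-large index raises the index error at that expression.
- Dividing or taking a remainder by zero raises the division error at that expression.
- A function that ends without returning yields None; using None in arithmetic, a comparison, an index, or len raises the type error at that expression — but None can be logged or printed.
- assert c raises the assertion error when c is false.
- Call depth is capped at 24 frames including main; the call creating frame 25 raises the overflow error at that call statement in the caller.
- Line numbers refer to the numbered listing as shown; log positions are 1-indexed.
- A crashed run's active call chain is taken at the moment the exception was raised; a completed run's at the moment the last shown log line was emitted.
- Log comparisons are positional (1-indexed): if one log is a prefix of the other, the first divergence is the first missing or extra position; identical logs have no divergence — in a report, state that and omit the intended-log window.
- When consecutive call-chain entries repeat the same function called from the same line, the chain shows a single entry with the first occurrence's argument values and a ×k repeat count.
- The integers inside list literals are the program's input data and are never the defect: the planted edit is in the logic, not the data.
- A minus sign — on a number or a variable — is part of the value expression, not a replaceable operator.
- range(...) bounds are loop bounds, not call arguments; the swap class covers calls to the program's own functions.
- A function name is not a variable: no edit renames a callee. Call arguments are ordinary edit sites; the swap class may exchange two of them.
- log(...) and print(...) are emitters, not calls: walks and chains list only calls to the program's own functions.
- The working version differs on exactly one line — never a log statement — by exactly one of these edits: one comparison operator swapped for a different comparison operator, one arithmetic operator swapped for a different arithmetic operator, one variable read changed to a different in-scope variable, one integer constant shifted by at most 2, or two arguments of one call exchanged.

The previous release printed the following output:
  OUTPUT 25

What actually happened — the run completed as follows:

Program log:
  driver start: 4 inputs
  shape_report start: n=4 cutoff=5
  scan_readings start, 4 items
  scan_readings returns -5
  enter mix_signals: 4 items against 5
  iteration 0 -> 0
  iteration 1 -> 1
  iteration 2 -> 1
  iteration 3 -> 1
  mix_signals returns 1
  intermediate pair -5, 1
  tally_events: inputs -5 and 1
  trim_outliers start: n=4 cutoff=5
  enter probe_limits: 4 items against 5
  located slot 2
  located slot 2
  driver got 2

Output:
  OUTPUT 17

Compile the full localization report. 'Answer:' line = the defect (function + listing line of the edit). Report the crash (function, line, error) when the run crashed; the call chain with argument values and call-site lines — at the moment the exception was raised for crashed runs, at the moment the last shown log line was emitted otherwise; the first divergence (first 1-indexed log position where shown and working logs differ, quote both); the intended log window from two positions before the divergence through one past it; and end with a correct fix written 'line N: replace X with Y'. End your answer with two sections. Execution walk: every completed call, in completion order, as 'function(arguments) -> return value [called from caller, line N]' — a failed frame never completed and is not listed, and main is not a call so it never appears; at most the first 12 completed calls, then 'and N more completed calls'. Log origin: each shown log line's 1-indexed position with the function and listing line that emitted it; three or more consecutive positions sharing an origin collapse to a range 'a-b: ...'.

Answer: the defect is in trim_outliers at line 48.
Key observation: The earliest visible damage is log position 17 — 'driver got 2' rather than the intended 'driver got 10'.
Call chain: main.
First divergence: at position 17 the run shows 'driver got 2' where the working version logs 'driver got 10'.
Intended log window:
  15: located slot 2
  16: located slot 2
  17: driver got 10
Execution walk:
  scan_readings([-5, 7, 5, 4]) -> -5  [called from shape_report, line 31]
  mix_signals([-5, 7, 5, 4], 5) -> 1  [called from shape_report, line 32]
  tally_events(-5, 1) -> 15  [called from shape_report, line 34]
  shape_report([-5, 7, 5, 4], 5) -> 15  [called from main, line 54]
  probe_limits([-5, 7, 5, 4], 5) -> 2  [called from trim_outliers, line 45]
  trim_outliers([-5, 7, 5, 4], 5) -> 2  [called from main, line 55]
Log line origins:
  1: from main, line 53
  2: from shape_report, line 30
  3: from scan_readings, line 2
  4: from scan_readings, line 7
  5: from mix_signals, line 11
  6-9: from mix_signals, line 16
  10: from mix_signals, line 17
  11: from shape_report, line 33
  12: from tally_events, line 21
  13: from trim_outliers, line 44
  14: from probe_limits, line 37
  15: from probe_limits, line 40
  16: from trim_outliers, line 46
  17: from main, line 56
A correct fix: line 48: replace `//` with `*`.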